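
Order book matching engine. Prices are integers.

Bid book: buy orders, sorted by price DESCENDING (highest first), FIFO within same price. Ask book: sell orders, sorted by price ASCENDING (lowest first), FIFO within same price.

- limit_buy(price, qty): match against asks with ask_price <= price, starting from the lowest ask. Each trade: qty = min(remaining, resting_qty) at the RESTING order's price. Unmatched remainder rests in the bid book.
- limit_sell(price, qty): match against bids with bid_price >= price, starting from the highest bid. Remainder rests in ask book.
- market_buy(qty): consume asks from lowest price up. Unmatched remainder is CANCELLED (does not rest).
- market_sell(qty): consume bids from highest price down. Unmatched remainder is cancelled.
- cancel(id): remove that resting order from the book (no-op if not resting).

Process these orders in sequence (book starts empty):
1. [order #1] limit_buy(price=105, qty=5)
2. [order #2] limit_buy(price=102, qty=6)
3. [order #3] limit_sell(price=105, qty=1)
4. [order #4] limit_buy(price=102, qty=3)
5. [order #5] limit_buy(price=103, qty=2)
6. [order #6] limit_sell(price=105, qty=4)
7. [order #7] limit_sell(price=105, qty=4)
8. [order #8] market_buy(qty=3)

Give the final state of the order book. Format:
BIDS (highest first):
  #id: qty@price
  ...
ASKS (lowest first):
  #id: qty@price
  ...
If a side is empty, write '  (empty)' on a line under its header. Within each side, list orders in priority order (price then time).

After op 1 [order #1] limit_buy(price=105, qty=5): fills=none; bids=[#1:5@105] asks=[-]
After op 2 [order #2] limit_buy(price=102, qty=6): fills=none; bids=[#1:5@105 #2:6@102] asks=[-]
After op 3 [order #3] limit_sell(price=105, qty=1): fills=#1x#3:1@105; bids=[#1:4@105 #2:6@102] asks=[-]
After op 4 [order #4] limit_buy(price=102, qty=3): fills=none; bids=[#1:4@105 #2:6@102 #4:3@102] asks=[-]
After op 5 [order #5] limit_buy(price=103, qty=2): fills=none; bids=[#1:4@105 #5:2@103 #2:6@102 #4:3@102] asks=[-]
After op 6 [order #6] limit_sell(price=105, qty=4): fills=#1x#6:4@105; bids=[#5:2@103 #2:6@102 #4:3@102] asks=[-]
After op 7 [order #7] limit_sell(price=105, qty=4): fills=none; bids=[#5:2@103 #2:6@102 #4:3@102] asks=[#7:4@105]
After op 8 [order #8] market_buy(qty=3): fills=#8x#7:3@105; bids=[#5:2@103 #2:6@102 #4:3@102] asks=[#7:1@105]

Answer: BIDS (highest first):
  #5: 2@103
  #2: 6@102
  #4: 3@102
ASKS (lowest first):
  #7: 1@105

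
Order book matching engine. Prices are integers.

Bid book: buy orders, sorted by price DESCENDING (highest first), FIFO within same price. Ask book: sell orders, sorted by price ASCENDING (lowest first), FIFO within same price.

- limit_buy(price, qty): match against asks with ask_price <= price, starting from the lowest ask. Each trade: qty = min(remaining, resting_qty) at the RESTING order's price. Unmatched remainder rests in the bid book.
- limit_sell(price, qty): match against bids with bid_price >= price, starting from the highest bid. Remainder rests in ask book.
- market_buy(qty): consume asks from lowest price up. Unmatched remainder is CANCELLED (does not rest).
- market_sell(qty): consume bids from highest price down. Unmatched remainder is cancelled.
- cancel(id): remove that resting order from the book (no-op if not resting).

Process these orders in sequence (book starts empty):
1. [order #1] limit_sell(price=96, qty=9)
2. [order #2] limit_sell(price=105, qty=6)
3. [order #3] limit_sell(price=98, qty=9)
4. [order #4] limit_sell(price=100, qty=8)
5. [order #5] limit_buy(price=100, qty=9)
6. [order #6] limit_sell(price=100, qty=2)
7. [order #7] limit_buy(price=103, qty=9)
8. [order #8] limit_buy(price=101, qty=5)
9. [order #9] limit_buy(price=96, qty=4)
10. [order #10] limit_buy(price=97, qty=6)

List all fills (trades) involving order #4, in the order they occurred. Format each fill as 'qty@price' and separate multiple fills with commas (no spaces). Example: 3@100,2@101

After op 1 [order #1] limit_sell(price=96, qty=9): fills=none; bids=[-] asks=[#1:9@96]
After op 2 [order #2] limit_sell(price=105, qty=6): fills=none; bids=[-] asks=[#1:9@96 #2:6@105]
After op 3 [order #3] limit_sell(price=98, qty=9): fills=none; bids=[-] asks=[#1:9@96 #3:9@98 #2:6@105]
After op 4 [order #4] limit_sell(price=100, qty=8): fills=none; bids=[-] asks=[#1:9@96 #3:9@98 #4:8@100 #2:6@105]
After op 5 [order #5] limit_buy(price=100, qty=9): fills=#5x#1:9@96; bids=[-] asks=[#3:9@98 #4:8@100 #2:6@105]
After op 6 [order #6] limit_sell(price=100, qty=2): fills=none; bids=[-] asks=[#3:9@98 #4:8@100 #6:2@100 #2:6@105]
After op 7 [order #7] limit_buy(price=103, qty=9): fills=#7x#3:9@98; bids=[-] asks=[#4:8@100 #6:2@100 #2:6@105]
After op 8 [order #8] limit_buy(price=101, qty=5): fills=#8x#4:5@100; bids=[-] asks=[#4:3@100 #6:2@100 #2:6@105]
After op 9 [order #9] limit_buy(price=96, qty=4): fills=none; bids=[#9:4@96] asks=[#4:3@100 #6:2@100 #2:6@105]
After op 10 [order #10] limit_buy(price=97, qty=6): fills=none; bids=[#10:6@97 #9:4@96] asks=[#4:3@100 #6:2@100 #2:6@105]

Answer: 5@100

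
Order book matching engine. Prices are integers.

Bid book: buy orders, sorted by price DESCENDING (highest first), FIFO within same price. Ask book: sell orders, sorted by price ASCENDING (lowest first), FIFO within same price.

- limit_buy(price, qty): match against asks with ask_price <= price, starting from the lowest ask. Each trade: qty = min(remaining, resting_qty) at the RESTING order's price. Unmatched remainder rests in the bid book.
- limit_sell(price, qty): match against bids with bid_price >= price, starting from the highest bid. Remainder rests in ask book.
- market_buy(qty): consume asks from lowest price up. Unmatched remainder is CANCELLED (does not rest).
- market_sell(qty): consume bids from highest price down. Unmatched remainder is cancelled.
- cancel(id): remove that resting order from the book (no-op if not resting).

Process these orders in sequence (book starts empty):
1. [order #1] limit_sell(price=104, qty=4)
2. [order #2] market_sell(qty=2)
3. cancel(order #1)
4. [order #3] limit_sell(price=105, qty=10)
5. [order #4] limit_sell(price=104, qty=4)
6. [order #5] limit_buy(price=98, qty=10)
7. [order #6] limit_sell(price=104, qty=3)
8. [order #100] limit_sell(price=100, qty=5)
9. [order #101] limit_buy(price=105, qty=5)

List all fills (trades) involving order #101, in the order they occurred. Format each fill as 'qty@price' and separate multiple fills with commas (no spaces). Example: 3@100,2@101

After op 1 [order #1] limit_sell(price=104, qty=4): fills=none; bids=[-] asks=[#1:4@104]
After op 2 [order #2] market_sell(qty=2): fills=none; bids=[-] asks=[#1:4@104]
After op 3 cancel(order #1): fills=none; bids=[-] asks=[-]
After op 4 [order #3] limit_sell(price=105, qty=10): fills=none; bids=[-] asks=[#3:10@105]
After op 5 [order #4] limit_sell(price=104, qty=4): fills=none; bids=[-] asks=[#4:4@104 #3:10@105]
After op 6 [order #5] limit_buy(price=98, qty=10): fills=none; bids=[#5:10@98] asks=[#4:4@104 #3:10@105]
After op 7 [order #6] limit_sell(price=104, qty=3): fills=none; bids=[#5:10@98] asks=[#4:4@104 #6:3@104 #3:10@105]
After op 8 [order #100] limit_sell(price=100, qty=5): fills=none; bids=[#5:10@98] asks=[#100:5@100 #4:4@104 #6:3@104 #3:10@105]
After op 9 [order #101] limit_buy(price=105, qty=5): fills=#101x#100:5@100; bids=[#5:10@98] asks=[#4:4@104 #6:3@104 #3:10@105]

Answer: 5@100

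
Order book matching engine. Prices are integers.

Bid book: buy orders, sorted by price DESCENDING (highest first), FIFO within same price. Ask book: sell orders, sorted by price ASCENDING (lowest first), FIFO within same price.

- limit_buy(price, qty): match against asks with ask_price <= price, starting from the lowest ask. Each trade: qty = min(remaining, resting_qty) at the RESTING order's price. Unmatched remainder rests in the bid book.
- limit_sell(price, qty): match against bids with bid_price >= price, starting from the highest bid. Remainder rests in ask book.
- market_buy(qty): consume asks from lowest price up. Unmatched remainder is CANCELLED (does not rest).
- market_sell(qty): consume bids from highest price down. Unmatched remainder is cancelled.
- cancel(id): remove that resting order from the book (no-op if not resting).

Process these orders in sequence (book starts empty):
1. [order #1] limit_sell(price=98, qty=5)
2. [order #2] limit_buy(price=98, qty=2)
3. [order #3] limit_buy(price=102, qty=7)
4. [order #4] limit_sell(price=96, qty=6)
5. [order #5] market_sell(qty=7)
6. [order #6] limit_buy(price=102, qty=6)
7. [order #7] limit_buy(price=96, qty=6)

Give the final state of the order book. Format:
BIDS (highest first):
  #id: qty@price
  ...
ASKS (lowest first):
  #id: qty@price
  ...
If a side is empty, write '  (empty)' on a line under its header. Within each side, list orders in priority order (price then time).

After op 1 [order #1] limit_sell(price=98, qty=5): fills=none; bids=[-] asks=[#1:5@98]
After op 2 [order #2] limit_buy(price=98, qty=2): fills=#2x#1:2@98; bids=[-] asks=[#1:3@98]
After op 3 [order #3] limit_buy(price=102, qty=7): fills=#3x#1:3@98; bids=[#3:4@102] asks=[-]
After op 4 [order #4] limit_sell(price=96, qty=6): fills=#3x#4:4@102; bids=[-] asks=[#4:2@96]
After op 5 [order #5] market_sell(qty=7): fills=none; bids=[-] asks=[#4:2@96]
After op 6 [order #6] limit_buy(price=102, qty=6): fills=#6x#4:2@96; bids=[#6:4@102] asks=[-]
After op 7 [order #7] limit_buy(price=96, qty=6): fills=none; bids=[#6:4@102 #7:6@96] asks=[-]

Answer: BIDS (highest first):
  #6: 4@102
  #7: 6@96
ASKS (lowest first):
  (empty)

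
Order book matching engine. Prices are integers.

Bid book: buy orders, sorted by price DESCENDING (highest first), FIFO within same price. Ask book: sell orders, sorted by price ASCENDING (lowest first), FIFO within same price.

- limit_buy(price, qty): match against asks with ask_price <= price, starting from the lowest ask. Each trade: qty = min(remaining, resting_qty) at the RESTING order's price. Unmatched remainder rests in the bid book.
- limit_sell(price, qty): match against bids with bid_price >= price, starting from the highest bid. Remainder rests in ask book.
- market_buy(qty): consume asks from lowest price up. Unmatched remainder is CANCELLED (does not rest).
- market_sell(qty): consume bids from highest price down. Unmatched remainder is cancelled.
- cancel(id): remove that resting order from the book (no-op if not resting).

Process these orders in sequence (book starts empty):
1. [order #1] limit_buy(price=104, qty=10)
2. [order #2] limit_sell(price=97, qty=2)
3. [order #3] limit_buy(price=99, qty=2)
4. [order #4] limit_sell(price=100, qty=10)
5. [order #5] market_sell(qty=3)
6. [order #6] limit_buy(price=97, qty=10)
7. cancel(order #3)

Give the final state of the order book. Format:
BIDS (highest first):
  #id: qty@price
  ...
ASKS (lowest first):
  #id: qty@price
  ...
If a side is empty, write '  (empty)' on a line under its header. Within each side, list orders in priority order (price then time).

Answer: BIDS (highest first):
  #6: 10@97
ASKS (lowest first):
  #4: 2@100

Derivation:
After op 1 [order #1] limit_buy(price=104, qty=10): fills=none; bids=[#1:10@104] asks=[-]
After op 2 [order #2] limit_sell(price=97, qty=2): fills=#1x#2:2@104; bids=[#1:8@104] asks=[-]
After op 3 [order #3] limit_buy(price=99, qty=2): fills=none; bids=[#1:8@104 #3:2@99] asks=[-]
After op 4 [order #4] limit_sell(price=100, qty=10): fills=#1x#4:8@104; bids=[#3:2@99] asks=[#4:2@100]
After op 5 [order #5] market_sell(qty=3): fills=#3x#5:2@99; bids=[-] asks=[#4:2@100]
After op 6 [order #6] limit_buy(price=97, qty=10): fills=none; bids=[#6:10@97] asks=[#4:2@100]
After op 7 cancel(order #3): fills=none; bids=[#6:10@97] asks=[#4:2@100]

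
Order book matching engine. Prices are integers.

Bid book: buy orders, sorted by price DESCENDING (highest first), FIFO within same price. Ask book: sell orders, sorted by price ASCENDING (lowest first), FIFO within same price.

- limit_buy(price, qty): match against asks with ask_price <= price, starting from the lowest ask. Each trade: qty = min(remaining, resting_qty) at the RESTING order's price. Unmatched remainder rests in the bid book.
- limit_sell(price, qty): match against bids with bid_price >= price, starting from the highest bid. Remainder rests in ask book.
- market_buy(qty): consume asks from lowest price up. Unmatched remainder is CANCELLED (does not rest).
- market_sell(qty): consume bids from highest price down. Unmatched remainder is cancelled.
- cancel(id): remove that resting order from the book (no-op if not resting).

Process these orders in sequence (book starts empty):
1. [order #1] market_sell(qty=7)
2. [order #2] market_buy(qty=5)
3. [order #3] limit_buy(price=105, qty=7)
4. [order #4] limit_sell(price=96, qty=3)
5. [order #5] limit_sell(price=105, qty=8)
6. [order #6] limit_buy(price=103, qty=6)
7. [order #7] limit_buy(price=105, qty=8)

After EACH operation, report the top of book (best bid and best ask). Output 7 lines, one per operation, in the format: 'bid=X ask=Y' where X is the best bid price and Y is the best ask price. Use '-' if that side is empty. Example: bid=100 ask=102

After op 1 [order #1] market_sell(qty=7): fills=none; bids=[-] asks=[-]
After op 2 [order #2] market_buy(qty=5): fills=none; bids=[-] asks=[-]
After op 3 [order #3] limit_buy(price=105, qty=7): fills=none; bids=[#3:7@105] asks=[-]
After op 4 [order #4] limit_sell(price=96, qty=3): fills=#3x#4:3@105; bids=[#3:4@105] asks=[-]
After op 5 [order #5] limit_sell(price=105, qty=8): fills=#3x#5:4@105; bids=[-] asks=[#5:4@105]
After op 6 [order #6] limit_buy(price=103, qty=6): fills=none; bids=[#6:6@103] asks=[#5:4@105]
After op 7 [order #7] limit_buy(price=105, qty=8): fills=#7x#5:4@105; bids=[#7:4@105 #6:6@103] asks=[-]

Answer: bid=- ask=-
bid=- ask=-
bid=105 ask=-
bid=105 ask=-
bid=- ask=105
bid=103 ask=105
bid=105 ask=-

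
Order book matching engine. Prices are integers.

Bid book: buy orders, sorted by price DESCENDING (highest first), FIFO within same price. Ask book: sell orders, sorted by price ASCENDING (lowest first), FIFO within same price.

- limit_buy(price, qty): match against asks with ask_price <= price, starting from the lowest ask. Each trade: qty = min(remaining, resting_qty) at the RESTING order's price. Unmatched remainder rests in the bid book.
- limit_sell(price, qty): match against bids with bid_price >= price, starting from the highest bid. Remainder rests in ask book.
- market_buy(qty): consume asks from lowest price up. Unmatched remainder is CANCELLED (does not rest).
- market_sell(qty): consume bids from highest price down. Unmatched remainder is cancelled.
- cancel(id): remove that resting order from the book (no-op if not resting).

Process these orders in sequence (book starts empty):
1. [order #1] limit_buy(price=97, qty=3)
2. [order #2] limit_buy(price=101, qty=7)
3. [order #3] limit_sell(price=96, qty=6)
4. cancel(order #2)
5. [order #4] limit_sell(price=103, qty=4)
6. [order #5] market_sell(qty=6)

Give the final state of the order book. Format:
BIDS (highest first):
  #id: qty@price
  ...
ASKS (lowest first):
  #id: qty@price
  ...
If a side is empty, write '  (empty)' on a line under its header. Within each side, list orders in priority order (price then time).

After op 1 [order #1] limit_buy(price=97, qty=3): fills=none; bids=[#1:3@97] asks=[-]
After op 2 [order #2] limit_buy(price=101, qty=7): fills=none; bids=[#2:7@101 #1:3@97] asks=[-]
After op 3 [order #3] limit_sell(price=96, qty=6): fills=#2x#3:6@101; bids=[#2:1@101 #1:3@97] asks=[-]
After op 4 cancel(order #2): fills=none; bids=[#1:3@97] asks=[-]
After op 5 [order #4] limit_sell(price=103, qty=4): fills=none; bids=[#1:3@97] asks=[#4:4@103]
After op 6 [order #5] market_sell(qty=6): fills=#1x#5:3@97; bids=[-] asks=[#4:4@103]

Answer: BIDS (highest first):
  (empty)
ASKS (lowest first):
  #4: 4@103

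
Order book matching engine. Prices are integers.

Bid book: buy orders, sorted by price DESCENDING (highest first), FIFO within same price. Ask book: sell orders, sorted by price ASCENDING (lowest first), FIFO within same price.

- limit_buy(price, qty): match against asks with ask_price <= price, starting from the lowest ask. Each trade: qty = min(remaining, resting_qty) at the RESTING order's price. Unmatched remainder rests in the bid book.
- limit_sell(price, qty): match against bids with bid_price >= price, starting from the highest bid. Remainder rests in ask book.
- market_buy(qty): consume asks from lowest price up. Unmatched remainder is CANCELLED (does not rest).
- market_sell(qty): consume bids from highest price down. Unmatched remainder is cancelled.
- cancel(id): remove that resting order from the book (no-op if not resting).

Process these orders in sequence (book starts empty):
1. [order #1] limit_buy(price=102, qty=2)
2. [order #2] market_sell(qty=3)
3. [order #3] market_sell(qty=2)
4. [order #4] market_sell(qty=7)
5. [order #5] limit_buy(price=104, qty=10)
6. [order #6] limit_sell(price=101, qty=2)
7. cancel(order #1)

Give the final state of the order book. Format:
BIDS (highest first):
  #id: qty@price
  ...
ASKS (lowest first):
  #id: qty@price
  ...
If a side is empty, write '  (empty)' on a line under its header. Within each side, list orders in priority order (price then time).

Answer: BIDS (highest first):
  #5: 8@104
ASKS (lowest first):
  (empty)

Derivation:
After op 1 [order #1] limit_buy(price=102, qty=2): fills=none; bids=[#1:2@102] asks=[-]
After op 2 [order #2] market_sell(qty=3): fills=#1x#2:2@102; bids=[-] asks=[-]
After op 3 [order #3] market_sell(qty=2): fills=none; bids=[-] asks=[-]
After op 4 [order #4] market_sell(qty=7): fills=none; bids=[-] asks=[-]
After op 5 [order #5] limit_buy(price=104, qty=10): fills=none; bids=[#5:10@104] asks=[-]
After op 6 [order #6] limit_sell(price=101, qty=2): fills=#5x#6:2@104; bids=[#5:8@104] asks=[-]
After op 7 cancel(order #1): fills=none; bids=[#5:8@104] asks=[-]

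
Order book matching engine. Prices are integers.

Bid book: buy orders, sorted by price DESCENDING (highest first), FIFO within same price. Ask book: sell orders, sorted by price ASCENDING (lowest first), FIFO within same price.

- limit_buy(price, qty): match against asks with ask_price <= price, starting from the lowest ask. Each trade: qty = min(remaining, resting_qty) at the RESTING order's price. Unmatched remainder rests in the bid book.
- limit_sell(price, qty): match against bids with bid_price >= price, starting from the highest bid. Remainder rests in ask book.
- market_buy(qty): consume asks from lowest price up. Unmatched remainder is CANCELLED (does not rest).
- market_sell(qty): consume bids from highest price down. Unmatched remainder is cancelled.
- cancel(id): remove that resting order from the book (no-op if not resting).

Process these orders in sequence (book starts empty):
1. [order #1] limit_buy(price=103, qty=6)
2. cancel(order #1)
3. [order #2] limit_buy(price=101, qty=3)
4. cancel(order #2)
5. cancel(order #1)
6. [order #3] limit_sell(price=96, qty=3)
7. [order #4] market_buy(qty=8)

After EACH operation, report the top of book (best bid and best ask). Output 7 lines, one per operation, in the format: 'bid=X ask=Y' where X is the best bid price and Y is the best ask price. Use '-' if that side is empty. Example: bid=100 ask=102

Answer: bid=103 ask=-
bid=- ask=-
bid=101 ask=-
bid=- ask=-
bid=- ask=-
bid=- ask=96
bid=- ask=-

Derivation:
After op 1 [order #1] limit_buy(price=103, qty=6): fills=none; bids=[#1:6@103] asks=[-]
After op 2 cancel(order #1): fills=none; bids=[-] asks=[-]
After op 3 [order #2] limit_buy(price=101, qty=3): fills=none; bids=[#2:3@101] asks=[-]
After op 4 cancel(order #2): fills=none; bids=[-] asks=[-]
After op 5 cancel(order #1): fills=none; bids=[-] asks=[-]
After op 6 [order #3] limit_sell(price=96, qty=3): fills=none; bids=[-] asks=[#3:3@96]
After op 7 [order #4] market_buy(qty=8): fills=#4x#3:3@96; bids=[-] asks=[-]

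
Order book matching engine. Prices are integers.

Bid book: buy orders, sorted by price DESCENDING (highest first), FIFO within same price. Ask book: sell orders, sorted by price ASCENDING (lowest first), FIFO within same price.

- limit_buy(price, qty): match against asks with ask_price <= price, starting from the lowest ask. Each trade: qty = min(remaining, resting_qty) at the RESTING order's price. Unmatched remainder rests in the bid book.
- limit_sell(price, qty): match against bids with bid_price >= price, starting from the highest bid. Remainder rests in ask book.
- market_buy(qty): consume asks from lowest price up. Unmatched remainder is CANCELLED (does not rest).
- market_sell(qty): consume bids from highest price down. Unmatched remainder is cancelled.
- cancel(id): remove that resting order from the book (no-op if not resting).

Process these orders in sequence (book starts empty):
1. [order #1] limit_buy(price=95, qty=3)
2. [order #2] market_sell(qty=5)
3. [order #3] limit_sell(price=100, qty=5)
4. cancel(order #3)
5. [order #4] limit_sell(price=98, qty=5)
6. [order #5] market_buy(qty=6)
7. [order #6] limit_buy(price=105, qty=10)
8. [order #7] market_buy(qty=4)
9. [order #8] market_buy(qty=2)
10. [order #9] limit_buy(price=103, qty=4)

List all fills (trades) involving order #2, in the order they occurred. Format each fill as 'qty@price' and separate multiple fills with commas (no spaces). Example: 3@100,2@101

Answer: 3@95

Derivation:
After op 1 [order #1] limit_buy(price=95, qty=3): fills=none; bids=[#1:3@95] asks=[-]
After op 2 [order #2] market_sell(qty=5): fills=#1x#2:3@95; bids=[-] asks=[-]
After op 3 [order #3] limit_sell(price=100, qty=5): fills=none; bids=[-] asks=[#3:5@100]
After op 4 cancel(order #3): fills=none; bids=[-] asks=[-]
After op 5 [order #4] limit_sell(price=98, qty=5): fills=none; bids=[-] asks=[#4:5@98]
After op 6 [order #5] market_buy(qty=6): fills=#5x#4:5@98; bids=[-] asks=[-]
After op 7 [order #6] limit_buy(price=105, qty=10): fills=none; bids=[#6:10@105] asks=[-]
After op 8 [order #7] market_buy(qty=4): fills=none; bids=[#6:10@105] asks=[-]
After op 9 [order #8] market_buy(qty=2): fills=none; bids=[#6:10@105] asks=[-]
After op 10 [order #9] limit_buy(price=103, qty=4): fills=none; bids=[#6:10@105 #9:4@103] asks=[-]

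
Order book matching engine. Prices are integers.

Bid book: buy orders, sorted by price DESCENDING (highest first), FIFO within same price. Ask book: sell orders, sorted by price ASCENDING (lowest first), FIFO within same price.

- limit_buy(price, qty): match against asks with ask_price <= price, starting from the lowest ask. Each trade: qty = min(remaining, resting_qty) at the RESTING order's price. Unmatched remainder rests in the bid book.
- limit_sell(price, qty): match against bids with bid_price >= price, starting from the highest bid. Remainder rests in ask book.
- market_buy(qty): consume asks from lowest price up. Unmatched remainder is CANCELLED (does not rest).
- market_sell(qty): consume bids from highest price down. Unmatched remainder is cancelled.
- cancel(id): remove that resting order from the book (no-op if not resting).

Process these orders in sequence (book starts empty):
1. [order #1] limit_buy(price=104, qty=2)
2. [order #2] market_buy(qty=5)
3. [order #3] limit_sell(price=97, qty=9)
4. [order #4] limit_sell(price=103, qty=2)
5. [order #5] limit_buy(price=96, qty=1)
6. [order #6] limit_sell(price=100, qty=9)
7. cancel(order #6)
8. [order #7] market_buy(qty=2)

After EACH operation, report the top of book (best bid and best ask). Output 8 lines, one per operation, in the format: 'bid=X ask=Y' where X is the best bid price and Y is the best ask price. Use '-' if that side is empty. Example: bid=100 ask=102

Answer: bid=104 ask=-
bid=104 ask=-
bid=- ask=97
bid=- ask=97
bid=96 ask=97
bid=96 ask=97
bid=96 ask=97
bid=96 ask=97

Derivation:
After op 1 [order #1] limit_buy(price=104, qty=2): fills=none; bids=[#1:2@104] asks=[-]
After op 2 [order #2] market_buy(qty=5): fills=none; bids=[#1:2@104] asks=[-]
After op 3 [order #3] limit_sell(price=97, qty=9): fills=#1x#3:2@104; bids=[-] asks=[#3:7@97]
After op 4 [order #4] limit_sell(price=103, qty=2): fills=none; bids=[-] asks=[#3:7@97 #4:2@103]
After op 5 [order #5] limit_buy(price=96, qty=1): fills=none; bids=[#5:1@96] asks=[#3:7@97 #4:2@103]
After op 6 [order #6] limit_sell(price=100, qty=9): fills=none; bids=[#5:1@96] asks=[#3:7@97 #6:9@100 #4:2@103]
After op 7 cancel(order #6): fills=none; bids=[#5:1@96] asks=[#3:7@97 #4:2@103]
After op 8 [order #7] market_buy(qty=2): fills=#7x#3:2@97; bids=[#5:1@96] asks=[#3:5@97 #4:2@103]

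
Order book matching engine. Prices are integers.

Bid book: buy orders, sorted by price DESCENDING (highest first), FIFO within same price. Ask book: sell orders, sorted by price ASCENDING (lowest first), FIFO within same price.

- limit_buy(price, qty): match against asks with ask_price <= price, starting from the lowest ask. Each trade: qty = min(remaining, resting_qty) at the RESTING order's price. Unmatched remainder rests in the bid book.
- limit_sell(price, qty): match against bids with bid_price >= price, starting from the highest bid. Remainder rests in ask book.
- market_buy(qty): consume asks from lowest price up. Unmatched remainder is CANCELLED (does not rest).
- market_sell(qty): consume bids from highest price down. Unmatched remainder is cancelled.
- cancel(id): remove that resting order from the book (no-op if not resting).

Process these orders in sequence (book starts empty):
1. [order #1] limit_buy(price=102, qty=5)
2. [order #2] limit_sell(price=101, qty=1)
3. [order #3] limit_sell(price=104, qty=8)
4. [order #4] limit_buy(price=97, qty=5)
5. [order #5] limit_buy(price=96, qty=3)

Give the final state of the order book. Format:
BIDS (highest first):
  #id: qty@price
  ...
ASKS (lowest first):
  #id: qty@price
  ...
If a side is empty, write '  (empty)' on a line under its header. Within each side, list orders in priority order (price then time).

Answer: BIDS (highest first):
  #1: 4@102
  #4: 5@97
  #5: 3@96
ASKS (lowest first):
  #3: 8@104

Derivation:
After op 1 [order #1] limit_buy(price=102, qty=5): fills=none; bids=[#1:5@102] asks=[-]
After op 2 [order #2] limit_sell(price=101, qty=1): fills=#1x#2:1@102; bids=[#1:4@102] asks=[-]
After op 3 [order #3] limit_sell(price=104, qty=8): fills=none; bids=[#1:4@102] asks=[#3:8@104]
After op 4 [order #4] limit_buy(price=97, qty=5): fills=none; bids=[#1:4@102 #4:5@97] asks=[#3:8@104]
After op 5 [order #5] limit_buy(price=96, qty=3): fills=none; bids=[#1:4@102 #4:5@97 #5:3@96] asks=[#3:8@104]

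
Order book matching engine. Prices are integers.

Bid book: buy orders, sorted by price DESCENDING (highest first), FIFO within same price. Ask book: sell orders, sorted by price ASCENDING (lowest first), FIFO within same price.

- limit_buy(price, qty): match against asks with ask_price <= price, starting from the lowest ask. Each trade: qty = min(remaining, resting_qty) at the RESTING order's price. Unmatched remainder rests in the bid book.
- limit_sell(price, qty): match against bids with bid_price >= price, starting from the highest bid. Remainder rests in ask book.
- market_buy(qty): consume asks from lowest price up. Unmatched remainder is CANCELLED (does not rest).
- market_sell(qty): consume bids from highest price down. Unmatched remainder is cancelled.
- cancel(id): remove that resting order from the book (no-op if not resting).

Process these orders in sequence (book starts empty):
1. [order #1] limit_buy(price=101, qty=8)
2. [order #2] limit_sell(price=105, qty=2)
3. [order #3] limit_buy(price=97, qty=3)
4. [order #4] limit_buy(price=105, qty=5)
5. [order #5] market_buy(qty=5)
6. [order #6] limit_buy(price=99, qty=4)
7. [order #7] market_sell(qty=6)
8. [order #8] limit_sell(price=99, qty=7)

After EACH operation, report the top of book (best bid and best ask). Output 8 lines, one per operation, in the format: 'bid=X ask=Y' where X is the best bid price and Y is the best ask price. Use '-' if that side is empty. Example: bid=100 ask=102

Answer: bid=101 ask=-
bid=101 ask=105
bid=101 ask=105
bid=105 ask=-
bid=105 ask=-
bid=105 ask=-
bid=101 ask=-
bid=99 ask=-

Derivation:
After op 1 [order #1] limit_buy(price=101, qty=8): fills=none; bids=[#1:8@101] asks=[-]
After op 2 [order #2] limit_sell(price=105, qty=2): fills=none; bids=[#1:8@101] asks=[#2:2@105]
After op 3 [order #3] limit_buy(price=97, qty=3): fills=none; bids=[#1:8@101 #3:3@97] asks=[#2:2@105]
After op 4 [order #4] limit_buy(price=105, qty=5): fills=#4x#2:2@105; bids=[#4:3@105 #1:8@101 #3:3@97] asks=[-]
After op 5 [order #5] market_buy(qty=5): fills=none; bids=[#4:3@105 #1:8@101 #3:3@97] asks=[-]
After op 6 [order #6] limit_buy(price=99, qty=4): fills=none; bids=[#4:3@105 #1:8@101 #6:4@99 #3:3@97] asks=[-]
After op 7 [order #7] market_sell(qty=6): fills=#4x#7:3@105 #1x#7:3@101; bids=[#1:5@101 #6:4@99 #3:3@97] asks=[-]
After op 8 [order #8] limit_sell(price=99, qty=7): fills=#1x#8:5@101 #6x#8:2@99; bids=[#6:2@99 #3:3@97] asks=[-]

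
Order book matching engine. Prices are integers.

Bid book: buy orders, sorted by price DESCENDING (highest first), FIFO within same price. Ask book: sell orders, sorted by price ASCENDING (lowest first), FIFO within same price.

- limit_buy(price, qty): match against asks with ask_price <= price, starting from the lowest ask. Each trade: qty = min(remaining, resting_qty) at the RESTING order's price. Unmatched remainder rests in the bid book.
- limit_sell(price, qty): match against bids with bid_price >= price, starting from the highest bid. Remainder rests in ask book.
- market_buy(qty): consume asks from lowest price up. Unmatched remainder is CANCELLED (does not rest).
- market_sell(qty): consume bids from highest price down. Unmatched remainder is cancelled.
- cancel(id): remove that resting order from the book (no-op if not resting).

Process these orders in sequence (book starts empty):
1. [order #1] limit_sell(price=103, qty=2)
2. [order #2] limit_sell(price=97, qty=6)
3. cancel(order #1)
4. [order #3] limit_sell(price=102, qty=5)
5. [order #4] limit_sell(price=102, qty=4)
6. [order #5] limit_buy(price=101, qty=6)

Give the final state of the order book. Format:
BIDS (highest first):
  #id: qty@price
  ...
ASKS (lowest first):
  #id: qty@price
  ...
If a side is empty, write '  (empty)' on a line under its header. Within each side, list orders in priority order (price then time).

After op 1 [order #1] limit_sell(price=103, qty=2): fills=none; bids=[-] asks=[#1:2@103]
After op 2 [order #2] limit_sell(price=97, qty=6): fills=none; bids=[-] asks=[#2:6@97 #1:2@103]
After op 3 cancel(order #1): fills=none; bids=[-] asks=[#2:6@97]
After op 4 [order #3] limit_sell(price=102, qty=5): fills=none; bids=[-] asks=[#2:6@97 #3:5@102]
After op 5 [order #4] limit_sell(price=102, qty=4): fills=none; bids=[-] asks=[#2:6@97 #3:5@102 #4:4@102]
After op 6 [order #5] limit_buy(price=101, qty=6): fills=#5x#2:6@97; bids=[-] asks=[#3:5@102 #4:4@102]

Answer: BIDS (highest first):
  (empty)
ASKS (lowest first):
  #3: 5@102
  #4: 4@102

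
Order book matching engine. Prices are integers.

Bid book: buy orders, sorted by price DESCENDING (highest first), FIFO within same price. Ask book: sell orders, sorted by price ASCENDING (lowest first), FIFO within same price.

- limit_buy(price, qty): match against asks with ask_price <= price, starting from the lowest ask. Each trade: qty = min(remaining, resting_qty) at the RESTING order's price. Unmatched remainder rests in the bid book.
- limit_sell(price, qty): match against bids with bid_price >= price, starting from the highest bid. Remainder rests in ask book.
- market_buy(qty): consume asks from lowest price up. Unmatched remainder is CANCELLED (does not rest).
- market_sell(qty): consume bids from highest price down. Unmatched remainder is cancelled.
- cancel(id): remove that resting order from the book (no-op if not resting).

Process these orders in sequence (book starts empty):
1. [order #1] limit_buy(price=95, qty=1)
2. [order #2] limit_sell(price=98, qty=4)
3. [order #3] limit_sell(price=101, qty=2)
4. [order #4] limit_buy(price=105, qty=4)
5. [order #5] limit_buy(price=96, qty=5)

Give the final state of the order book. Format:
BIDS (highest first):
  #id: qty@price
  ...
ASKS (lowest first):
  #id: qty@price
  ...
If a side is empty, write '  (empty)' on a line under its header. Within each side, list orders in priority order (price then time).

After op 1 [order #1] limit_buy(price=95, qty=1): fills=none; bids=[#1:1@95] asks=[-]
After op 2 [order #2] limit_sell(price=98, qty=4): fills=none; bids=[#1:1@95] asks=[#2:4@98]
After op 3 [order #3] limit_sell(price=101, qty=2): fills=none; bids=[#1:1@95] asks=[#2:4@98 #3:2@101]
After op 4 [order #4] limit_buy(price=105, qty=4): fills=#4x#2:4@98; bids=[#1:1@95] asks=[#3:2@101]
After op 5 [order #5] limit_buy(price=96, qty=5): fills=none; bids=[#5:5@96 #1:1@95] asks=[#3:2@101]

Answer: BIDS (highest first):
  #5: 5@96
  #1: 1@95
ASKS (lowest first):
  #3: 2@101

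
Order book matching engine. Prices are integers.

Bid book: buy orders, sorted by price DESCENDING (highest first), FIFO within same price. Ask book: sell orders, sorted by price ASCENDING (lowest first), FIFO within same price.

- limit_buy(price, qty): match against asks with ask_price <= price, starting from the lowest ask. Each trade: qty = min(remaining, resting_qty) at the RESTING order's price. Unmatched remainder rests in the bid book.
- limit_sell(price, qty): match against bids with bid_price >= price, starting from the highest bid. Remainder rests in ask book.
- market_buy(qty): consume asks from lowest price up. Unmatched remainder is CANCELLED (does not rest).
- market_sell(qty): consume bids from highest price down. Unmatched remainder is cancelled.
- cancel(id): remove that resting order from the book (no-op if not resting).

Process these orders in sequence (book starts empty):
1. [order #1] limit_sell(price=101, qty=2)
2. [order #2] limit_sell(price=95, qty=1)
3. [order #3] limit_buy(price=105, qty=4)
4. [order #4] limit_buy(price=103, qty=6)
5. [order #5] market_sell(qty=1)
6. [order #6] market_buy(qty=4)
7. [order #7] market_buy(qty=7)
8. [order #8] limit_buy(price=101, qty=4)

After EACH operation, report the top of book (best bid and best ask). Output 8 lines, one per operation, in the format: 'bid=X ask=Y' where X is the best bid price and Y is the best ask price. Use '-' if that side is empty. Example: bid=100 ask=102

After op 1 [order #1] limit_sell(price=101, qty=2): fills=none; bids=[-] asks=[#1:2@101]
After op 2 [order #2] limit_sell(price=95, qty=1): fills=none; bids=[-] asks=[#2:1@95 #1:2@101]
After op 3 [order #3] limit_buy(price=105, qty=4): fills=#3x#2:1@95 #3x#1:2@101; bids=[#3:1@105] asks=[-]
After op 4 [order #4] limit_buy(price=103, qty=6): fills=none; bids=[#3:1@105 #4:6@103] asks=[-]
After op 5 [order #5] market_sell(qty=1): fills=#3x#5:1@105; bids=[#4:6@103] asks=[-]
After op 6 [order #6] market_buy(qty=4): fills=none; bids=[#4:6@103] asks=[-]
After op 7 [order #7] market_buy(qty=7): fills=none; bids=[#4:6@103] asks=[-]
After op 8 [order #8] limit_buy(price=101, qty=4): fills=none; bids=[#4:6@103 #8:4@101] asks=[-]

Answer: bid=- ask=101
bid=- ask=95
bid=105 ask=-
bid=105 ask=-
bid=103 ask=-
bid=103 ask=-
bid=103 ask=-
bid=103 ask=-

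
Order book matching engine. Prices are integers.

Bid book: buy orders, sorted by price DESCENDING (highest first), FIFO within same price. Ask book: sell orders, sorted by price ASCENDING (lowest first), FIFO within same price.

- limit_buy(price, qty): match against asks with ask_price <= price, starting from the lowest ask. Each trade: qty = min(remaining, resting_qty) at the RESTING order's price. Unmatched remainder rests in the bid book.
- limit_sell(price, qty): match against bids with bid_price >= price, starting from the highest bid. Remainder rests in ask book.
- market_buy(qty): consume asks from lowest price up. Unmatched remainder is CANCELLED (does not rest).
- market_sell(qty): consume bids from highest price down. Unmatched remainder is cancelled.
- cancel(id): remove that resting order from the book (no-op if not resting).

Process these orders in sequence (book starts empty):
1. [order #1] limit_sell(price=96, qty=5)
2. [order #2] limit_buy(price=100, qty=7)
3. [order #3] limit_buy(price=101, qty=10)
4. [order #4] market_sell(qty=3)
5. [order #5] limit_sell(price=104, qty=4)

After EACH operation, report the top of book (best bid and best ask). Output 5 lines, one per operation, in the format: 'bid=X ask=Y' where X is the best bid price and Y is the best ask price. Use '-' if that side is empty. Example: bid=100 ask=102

Answer: bid=- ask=96
bid=100 ask=-
bid=101 ask=-
bid=101 ask=-
bid=101 ask=104

Derivation:
After op 1 [order #1] limit_sell(price=96, qty=5): fills=none; bids=[-] asks=[#1:5@96]
After op 2 [order #2] limit_buy(price=100, qty=7): fills=#2x#1:5@96; bids=[#2:2@100] asks=[-]
After op 3 [order #3] limit_buy(price=101, qty=10): fills=none; bids=[#3:10@101 #2:2@100] asks=[-]
After op 4 [order #4] market_sell(qty=3): fills=#3x#4:3@101; bids=[#3:7@101 #2:2@100] asks=[-]
After op 5 [order #5] limit_sell(price=104, qty=4): fills=none; bids=[#3:7@101 #2:2@100] asks=[#5:4@104]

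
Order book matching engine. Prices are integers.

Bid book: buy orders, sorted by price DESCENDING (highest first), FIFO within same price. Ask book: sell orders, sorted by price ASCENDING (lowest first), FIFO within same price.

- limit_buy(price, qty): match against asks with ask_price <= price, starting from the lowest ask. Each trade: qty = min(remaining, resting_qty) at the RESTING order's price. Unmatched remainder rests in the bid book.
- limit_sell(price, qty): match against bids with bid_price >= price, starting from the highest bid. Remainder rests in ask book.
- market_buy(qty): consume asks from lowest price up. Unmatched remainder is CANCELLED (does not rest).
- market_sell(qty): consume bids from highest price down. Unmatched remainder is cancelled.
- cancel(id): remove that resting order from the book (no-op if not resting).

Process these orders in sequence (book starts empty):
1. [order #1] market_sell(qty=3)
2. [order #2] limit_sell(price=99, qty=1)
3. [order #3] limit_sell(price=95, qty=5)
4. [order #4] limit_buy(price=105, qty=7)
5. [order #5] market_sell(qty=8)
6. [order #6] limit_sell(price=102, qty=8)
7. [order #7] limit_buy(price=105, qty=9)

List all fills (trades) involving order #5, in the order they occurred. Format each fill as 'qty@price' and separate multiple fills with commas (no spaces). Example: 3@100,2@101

Answer: 1@105

Derivation:
After op 1 [order #1] market_sell(qty=3): fills=none; bids=[-] asks=[-]
After op 2 [order #2] limit_sell(price=99, qty=1): fills=none; bids=[-] asks=[#2:1@99]
After op 3 [order #3] limit_sell(price=95, qty=5): fills=none; bids=[-] asks=[#3:5@95 #2:1@99]
After op 4 [order #4] limit_buy(price=105, qty=7): fills=#4x#3:5@95 #4x#2:1@99; bids=[#4:1@105] asks=[-]
After op 5 [order #5] market_sell(qty=8): fills=#4x#5:1@105; bids=[-] asks=[-]
After op 6 [order #6] limit_sell(price=102, qty=8): fills=none; bids=[-] asks=[#6:8@102]
After op 7 [order #7] limit_buy(price=105, qty=9): fills=#7x#6:8@102; bids=[#7:1@105] asks=[-]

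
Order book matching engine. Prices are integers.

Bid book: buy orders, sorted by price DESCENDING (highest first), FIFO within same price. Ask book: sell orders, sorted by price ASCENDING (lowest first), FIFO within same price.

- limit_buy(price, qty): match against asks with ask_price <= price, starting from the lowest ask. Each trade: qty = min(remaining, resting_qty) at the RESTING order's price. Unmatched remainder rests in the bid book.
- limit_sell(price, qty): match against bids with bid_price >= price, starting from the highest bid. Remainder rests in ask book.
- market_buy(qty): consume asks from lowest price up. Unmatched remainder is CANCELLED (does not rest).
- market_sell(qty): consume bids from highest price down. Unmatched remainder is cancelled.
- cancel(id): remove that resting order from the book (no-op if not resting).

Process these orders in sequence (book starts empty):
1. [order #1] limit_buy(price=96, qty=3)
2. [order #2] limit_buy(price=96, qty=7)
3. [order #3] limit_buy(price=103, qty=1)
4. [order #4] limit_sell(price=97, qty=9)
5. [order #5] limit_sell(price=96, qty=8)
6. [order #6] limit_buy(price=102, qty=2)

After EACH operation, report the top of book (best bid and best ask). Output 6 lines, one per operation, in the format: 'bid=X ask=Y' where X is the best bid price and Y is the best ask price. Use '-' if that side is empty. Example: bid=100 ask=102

After op 1 [order #1] limit_buy(price=96, qty=3): fills=none; bids=[#1:3@96] asks=[-]
After op 2 [order #2] limit_buy(price=96, qty=7): fills=none; bids=[#1:3@96 #2:7@96] asks=[-]
After op 3 [order #3] limit_buy(price=103, qty=1): fills=none; bids=[#3:1@103 #1:3@96 #2:7@96] asks=[-]
After op 4 [order #4] limit_sell(price=97, qty=9): fills=#3x#4:1@103; bids=[#1:3@96 #2:7@96] asks=[#4:8@97]
After op 5 [order #5] limit_sell(price=96, qty=8): fills=#1x#5:3@96 #2x#5:5@96; bids=[#2:2@96] asks=[#4:8@97]
After op 6 [order #6] limit_buy(price=102, qty=2): fills=#6x#4:2@97; bids=[#2:2@96] asks=[#4:6@97]

Answer: bid=96 ask=-
bid=96 ask=-
bid=103 ask=-
bid=96 ask=97
bid=96 ask=97
bid=96 ask=97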